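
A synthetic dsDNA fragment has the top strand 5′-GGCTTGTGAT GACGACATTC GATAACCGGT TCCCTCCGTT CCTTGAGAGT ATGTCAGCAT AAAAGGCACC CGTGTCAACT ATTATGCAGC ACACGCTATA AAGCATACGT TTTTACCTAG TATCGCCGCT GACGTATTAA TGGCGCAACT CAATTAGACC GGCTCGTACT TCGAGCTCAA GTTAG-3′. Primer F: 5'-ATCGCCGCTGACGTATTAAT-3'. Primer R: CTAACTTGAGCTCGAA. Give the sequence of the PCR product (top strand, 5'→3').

5'-ATCGCCGCTGACGTATTAATGGCGCAACTCAATTAGACCGGCTCGTACTTCGAGCTCAAGTTAG-3'

Scanning the template, ATCGCCGCTGACGTATTAAT occurs at positions 122–141; this primer anneals to the bottom strand there with its 3' end pointing downstream.
Taking the reverse complement of CTAACTTGAGCTCGAA gives TTCGAGCTCAAGTTAG, found at positions 170–185 on the template; the primer anneals here to the top strand with its 3' end pointing upstream.
The product is the template from position 122 through 185 (64 bp).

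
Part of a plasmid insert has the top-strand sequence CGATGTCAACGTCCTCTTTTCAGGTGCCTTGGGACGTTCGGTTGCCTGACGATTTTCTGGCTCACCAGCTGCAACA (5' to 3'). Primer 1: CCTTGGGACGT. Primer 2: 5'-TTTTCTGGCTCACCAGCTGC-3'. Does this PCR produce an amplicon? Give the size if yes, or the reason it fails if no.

No product — both primers anneal to the same strand and extend in the same direction.

Primer 1 (CCTTGGGACGT) matches the top strand at positions 27–37 (3' end points downstream).
Primer 2 (TTTTCTGGCTCACCAGCTGC) also matches the top strand directly, at positions 53–72 — its reverse complement GCAGCTGGTGAGCCAGAAAA is not present.
Both primers anneal to the bottom strand with 3' ends pointing the same way, so neither can prime synthesis back toward the other.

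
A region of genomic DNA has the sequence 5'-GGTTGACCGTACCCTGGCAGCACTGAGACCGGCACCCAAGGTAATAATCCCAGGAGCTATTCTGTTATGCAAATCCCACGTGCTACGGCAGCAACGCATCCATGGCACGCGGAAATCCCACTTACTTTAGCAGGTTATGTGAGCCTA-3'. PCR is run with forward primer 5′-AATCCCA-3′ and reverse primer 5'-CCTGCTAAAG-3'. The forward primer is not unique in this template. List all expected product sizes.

The forward primer AATCCCA matches the top strand at positions 46–52, 72–78, 114–120.
The reverse primer's reverse complement is CTTTAGCAGG, matching at positions 125–134.
Each forward site pairs with the reverse site to give a product ending at position 134: sizes 89, 63, 21 bp.

89 bp, 63 bp, 21 bp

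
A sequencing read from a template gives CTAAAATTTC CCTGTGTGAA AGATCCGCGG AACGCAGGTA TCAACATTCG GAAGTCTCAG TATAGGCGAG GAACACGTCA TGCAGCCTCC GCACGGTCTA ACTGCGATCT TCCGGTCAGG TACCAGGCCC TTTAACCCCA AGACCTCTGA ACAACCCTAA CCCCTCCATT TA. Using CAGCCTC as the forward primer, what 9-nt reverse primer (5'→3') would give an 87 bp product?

5'-ATGGAGGGG-3'

The forward primer binds at positions 83–89, so an 87 bp product ends at position 83 + 87 − 1 = 169.
The reverse primer anneals to the top strand over positions 161–169, i.e. to CCCCTCCAT.
Its sequence written 5'→3' is the reverse complement: ATGGAGGGG.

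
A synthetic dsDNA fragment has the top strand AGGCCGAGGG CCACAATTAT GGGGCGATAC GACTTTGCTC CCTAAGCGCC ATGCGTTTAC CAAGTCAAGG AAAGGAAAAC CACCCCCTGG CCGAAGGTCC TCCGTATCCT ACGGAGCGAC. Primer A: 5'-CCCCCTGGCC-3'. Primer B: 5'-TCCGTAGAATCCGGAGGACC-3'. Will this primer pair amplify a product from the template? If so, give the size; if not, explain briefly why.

Primer B (TCCGTAGAATCCGGAGGACC) does not match the top strand, and its reverse complement GGTCCTCCGGATTCTACGGA does not match either.
With no annealing site for primer B, no amplification occurs.

No product — primer B has no binding site in the template.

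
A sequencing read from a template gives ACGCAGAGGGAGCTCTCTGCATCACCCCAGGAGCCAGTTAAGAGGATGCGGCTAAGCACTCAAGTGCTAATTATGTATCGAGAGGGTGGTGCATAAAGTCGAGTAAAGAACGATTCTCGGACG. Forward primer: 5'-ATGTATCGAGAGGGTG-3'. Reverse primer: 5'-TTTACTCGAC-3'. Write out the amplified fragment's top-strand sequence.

The forward primer matches the template at positions 73–88.
The reverse primer's reverse complement is GTCGAGTAAA, which matches the template at positions 98–107.
The product is the template from position 73 through 107 (35 bp).

5'-ATGTATCGAGAGGGTGGTGCATAAAGTCGAGTAAA-3'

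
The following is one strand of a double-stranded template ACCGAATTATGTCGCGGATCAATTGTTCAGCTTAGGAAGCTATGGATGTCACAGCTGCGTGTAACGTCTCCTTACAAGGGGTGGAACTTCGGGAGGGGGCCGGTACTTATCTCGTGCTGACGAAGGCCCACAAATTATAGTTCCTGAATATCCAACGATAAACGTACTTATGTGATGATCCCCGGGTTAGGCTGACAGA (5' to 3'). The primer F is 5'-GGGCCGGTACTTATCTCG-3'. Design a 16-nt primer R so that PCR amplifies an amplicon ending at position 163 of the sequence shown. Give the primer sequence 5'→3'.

The forward primer binds at positions 97–114; the product's 3' end on the top strand is position 163.
The reverse primer anneals to the top strand over positions 148–163, i.e. to ATATCCAACGATAAAC.
Its sequence written 5'→3' is the reverse complement: GTTTATCGTTGGATAT.

5'-GTTTATCGTTGGATAT-3'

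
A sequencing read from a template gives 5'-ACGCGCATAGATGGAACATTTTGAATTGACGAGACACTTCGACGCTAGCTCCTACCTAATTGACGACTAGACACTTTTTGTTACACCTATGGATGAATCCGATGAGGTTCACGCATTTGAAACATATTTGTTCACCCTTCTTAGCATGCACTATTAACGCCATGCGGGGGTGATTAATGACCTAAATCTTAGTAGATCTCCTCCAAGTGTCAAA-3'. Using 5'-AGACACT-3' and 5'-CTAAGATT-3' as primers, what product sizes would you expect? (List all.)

161 bp, 124 bp

The forward primer AGACACT matches the top strand at positions 32–38, 69–75.
The reverse primer's reverse complement is AATCTTAG, matching at positions 185–192.
Each forward site pairs with the reverse site to give a product ending at position 192: sizes 161, 124 bp.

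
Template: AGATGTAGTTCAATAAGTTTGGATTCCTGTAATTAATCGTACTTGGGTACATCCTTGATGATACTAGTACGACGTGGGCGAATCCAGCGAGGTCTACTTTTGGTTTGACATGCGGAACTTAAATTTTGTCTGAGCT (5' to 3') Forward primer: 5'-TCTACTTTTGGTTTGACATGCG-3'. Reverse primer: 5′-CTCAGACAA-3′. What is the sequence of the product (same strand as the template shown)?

5'-TCTACTTTTGGTTTGACATGCGGAACTTAAATTTTGTCTGAG-3'

The forward primer matches the template at positions 93–114.
The reverse primer's reverse complement is TTGTCTGAG, which matches the template at positions 126–134.
The product is the template from position 93 through 134 (42 bp).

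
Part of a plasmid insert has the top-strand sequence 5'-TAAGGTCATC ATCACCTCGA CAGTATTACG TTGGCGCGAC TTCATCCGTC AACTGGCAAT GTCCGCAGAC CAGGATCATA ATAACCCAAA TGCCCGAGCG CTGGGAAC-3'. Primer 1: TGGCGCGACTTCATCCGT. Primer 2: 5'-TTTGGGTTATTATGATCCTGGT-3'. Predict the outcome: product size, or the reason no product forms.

Yes — a 59 bp product.

Primer 1 (TGGCGCGACTTCATCCGT) matches the top strand at positions 32–49; it acts as a forward primer.
Primer 2's reverse complement is ACCAGGATCATAATAACCCAAA, matching the top strand at positions 69–90; it acts as a reverse primer.
The 3' ends face each other across positions 32–90, giving a 59 bp product.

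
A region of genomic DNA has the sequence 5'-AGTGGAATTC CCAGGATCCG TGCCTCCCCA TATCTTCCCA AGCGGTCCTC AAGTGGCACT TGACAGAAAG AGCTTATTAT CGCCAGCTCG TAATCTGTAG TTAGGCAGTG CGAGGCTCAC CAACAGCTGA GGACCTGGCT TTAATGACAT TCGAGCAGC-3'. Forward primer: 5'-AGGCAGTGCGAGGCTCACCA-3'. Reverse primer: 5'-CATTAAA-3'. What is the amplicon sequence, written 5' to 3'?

Forward primer AGGCAGTGCGAGGCTCACCA is found on the top strand at positions 103–122.
Reverse complement of the reverse primer: TTTAATG. This occurs on the top strand at positions 140–146.
The product is the template from position 103 through 146 (44 bp).

5'-AGGCAGTGCGAGGCTCACCAACAGCTGAGGACCTGGCTTTAATG-3'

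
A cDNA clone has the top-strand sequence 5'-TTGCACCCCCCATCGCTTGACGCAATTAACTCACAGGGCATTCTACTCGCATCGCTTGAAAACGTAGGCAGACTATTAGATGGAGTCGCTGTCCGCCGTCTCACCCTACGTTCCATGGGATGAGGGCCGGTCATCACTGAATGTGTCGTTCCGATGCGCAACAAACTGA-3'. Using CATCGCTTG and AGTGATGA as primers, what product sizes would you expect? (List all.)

The forward primer CATCGCTTG matches the top strand at positions 11–19, 50–58.
The reverse primer's reverse complement is TCATCACT, matching at positions 131–138.
Each forward site pairs with the reverse site to give a product ending at position 138: sizes 128, 89 bp.

128 bp, 89 bp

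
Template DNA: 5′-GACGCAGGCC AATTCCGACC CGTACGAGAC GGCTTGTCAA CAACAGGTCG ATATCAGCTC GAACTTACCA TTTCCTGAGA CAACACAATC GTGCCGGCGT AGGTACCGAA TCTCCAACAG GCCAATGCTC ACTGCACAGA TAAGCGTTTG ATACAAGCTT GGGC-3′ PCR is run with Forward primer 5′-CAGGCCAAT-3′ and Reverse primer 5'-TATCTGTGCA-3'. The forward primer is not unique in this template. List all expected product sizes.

The forward primer CAGGCCAAT matches the top strand at positions 5–13, 118–126.
The reverse primer's reverse complement is TGCACAGATA, matching at positions 133–142.
Each forward site pairs with the reverse site to give a product ending at position 142: sizes 138, 25 bp.

138 bp, 25 bp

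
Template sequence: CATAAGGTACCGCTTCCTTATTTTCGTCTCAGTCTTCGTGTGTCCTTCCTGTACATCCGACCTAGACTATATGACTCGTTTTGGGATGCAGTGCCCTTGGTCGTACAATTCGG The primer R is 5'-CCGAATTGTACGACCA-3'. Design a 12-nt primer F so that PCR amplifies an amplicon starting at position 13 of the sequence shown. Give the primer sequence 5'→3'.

The reverse primer's reverse complement TGGTCGTACAATTCGG matches the template at positions 98–113; the product starts at position 13.
The forward primer is identical to the top strand over positions 13–24: CTTCCTTATTTT.

5'-CTTCCTTATTTT-3'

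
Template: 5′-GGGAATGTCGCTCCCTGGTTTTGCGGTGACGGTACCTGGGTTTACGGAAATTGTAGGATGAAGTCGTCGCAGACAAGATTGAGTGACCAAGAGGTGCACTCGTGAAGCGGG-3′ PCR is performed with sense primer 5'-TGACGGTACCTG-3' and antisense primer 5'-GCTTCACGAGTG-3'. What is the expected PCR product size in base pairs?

Scanning the template, TGACGGTACCTG occurs at positions 27–38; this primer anneals to the bottom strand there with its 3' end pointing downstream.
The reverse primer's reverse complement is CACTCGTGAAGC, which matches the template at positions 97–108.
Amplicon spans positions 27–108: 82 bp.

82 bp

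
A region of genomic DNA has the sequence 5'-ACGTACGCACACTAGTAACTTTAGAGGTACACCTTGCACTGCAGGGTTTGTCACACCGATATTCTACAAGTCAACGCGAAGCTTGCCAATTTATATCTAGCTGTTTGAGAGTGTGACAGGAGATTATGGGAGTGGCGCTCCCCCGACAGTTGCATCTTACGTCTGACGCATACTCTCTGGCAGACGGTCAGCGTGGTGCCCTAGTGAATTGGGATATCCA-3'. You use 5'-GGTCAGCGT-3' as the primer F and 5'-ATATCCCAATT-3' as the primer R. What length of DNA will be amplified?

32 bp

Scanning the template, GGTCAGCGT occurs at positions 186–194; this primer anneals to the bottom strand there with its 3' end pointing downstream.
Reverse complement of the reverse primer: AATTGGGATAT. This occurs on the top strand at positions 207–217.
The product runs from position 186 to position 217, so its length is 217 − 186 + 1 = 32 bp.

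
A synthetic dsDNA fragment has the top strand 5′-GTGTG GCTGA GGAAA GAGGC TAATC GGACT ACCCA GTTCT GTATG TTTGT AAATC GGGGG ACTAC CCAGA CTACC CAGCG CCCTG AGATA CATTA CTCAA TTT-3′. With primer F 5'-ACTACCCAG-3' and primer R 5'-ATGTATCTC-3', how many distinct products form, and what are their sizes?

Three products: 66 bp, 33 bp, 24 bp

The forward primer ACTACCCAG matches the top strand at positions 28–36, 61–69, 70–78.
The reverse primer's reverse complement is GAGATACAT, matching at positions 85–93.
Each forward site pairs with the reverse site to give a product ending at position 93: sizes 66, 33, 24 bp.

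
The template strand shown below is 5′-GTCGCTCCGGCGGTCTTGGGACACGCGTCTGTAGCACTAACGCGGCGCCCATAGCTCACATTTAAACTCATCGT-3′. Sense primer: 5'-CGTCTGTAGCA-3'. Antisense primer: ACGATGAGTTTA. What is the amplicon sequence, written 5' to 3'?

The forward primer matches the template at positions 26–36.
Taking the reverse complement of ACGATGAGTTTA gives TAAACTCATCGT, found at positions 63–74 on the template; the primer anneals here to the top strand with its 3' end pointing upstream.
The product is the template from position 26 through 74 (49 bp).

5'-CGTCTGTAGCACTAACGCGGCGCCCATAGCTCACATTTAAACTCATCGT-3'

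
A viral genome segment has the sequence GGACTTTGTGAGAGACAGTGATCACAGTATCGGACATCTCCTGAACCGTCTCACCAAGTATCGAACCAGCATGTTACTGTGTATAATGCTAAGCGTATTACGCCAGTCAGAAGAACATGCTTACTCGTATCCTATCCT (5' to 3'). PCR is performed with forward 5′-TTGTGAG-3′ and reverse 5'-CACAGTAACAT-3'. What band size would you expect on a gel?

76 bp

The forward primer matches the template at positions 6–12.
Taking the reverse complement of CACAGTAACAT gives ATGTTACTGTG, found at positions 71–81 on the template; the primer anneals here to the top strand with its 3' end pointing upstream.
Product length = (reverse-primer end) − (forward-primer start) + 1 = 81 − 6 + 1 = 76 bp.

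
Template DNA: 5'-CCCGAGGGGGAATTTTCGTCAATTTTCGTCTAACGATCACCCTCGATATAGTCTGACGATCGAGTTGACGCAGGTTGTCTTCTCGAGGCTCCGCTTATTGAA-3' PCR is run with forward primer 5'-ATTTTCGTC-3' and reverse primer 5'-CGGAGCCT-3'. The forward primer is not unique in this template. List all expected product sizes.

The forward primer ATTTTCGTC matches the top strand at positions 12–20, 22–30.
The reverse primer's reverse complement is AGGCTCCG, matching at positions 86–93.
Each forward site pairs with the reverse site to give a product ending at position 93: sizes 82, 72 bp.

82 bp, 72 bp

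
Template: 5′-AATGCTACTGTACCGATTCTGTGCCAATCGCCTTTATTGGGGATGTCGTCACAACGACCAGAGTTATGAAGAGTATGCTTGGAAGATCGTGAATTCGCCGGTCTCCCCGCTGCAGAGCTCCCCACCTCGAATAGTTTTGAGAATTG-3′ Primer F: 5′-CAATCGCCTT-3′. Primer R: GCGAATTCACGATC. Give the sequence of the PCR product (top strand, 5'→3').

The forward primer matches the template at positions 25–34.
Taking the reverse complement of GCGAATTCACGATC gives GATCGTGAATTCGC, found at positions 85–98 on the template; the primer anneals here to the top strand with its 3' end pointing upstream.
The product is the template from position 25 through 98 (74 bp).

5'-CAATCGCCTTTATTGGGGATGTCGTCACAACGACCAGAGTTATGAAGAGTATGCTTGGAAGATCGTGAATTCGC-3'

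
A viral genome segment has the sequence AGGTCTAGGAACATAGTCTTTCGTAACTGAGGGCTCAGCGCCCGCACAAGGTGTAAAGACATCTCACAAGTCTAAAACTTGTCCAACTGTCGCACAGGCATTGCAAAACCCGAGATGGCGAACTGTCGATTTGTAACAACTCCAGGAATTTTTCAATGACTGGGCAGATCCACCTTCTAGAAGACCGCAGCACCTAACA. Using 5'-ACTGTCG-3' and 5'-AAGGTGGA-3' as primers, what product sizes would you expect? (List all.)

The forward primer ACTGTCG matches the top strand at positions 86–92, 122–128.
The reverse primer's reverse complement is TCCACCTT, matching at positions 169–176.
Each forward site pairs with the reverse site to give a product ending at position 176: sizes 91, 55 bp.

91 bp, 55 bp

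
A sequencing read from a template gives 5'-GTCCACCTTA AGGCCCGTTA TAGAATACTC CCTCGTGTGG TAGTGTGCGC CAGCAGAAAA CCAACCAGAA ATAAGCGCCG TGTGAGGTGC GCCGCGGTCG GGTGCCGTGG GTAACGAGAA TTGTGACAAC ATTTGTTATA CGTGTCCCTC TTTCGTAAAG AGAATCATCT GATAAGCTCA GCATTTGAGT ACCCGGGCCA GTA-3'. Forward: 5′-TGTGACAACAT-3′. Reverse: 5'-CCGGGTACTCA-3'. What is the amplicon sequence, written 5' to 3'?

Scanning the template, TGTGACAACAT occurs at positions 122–132; this primer anneals to the bottom strand there with its 3' end pointing downstream.
Reverse complement of the reverse primer: TGAGTACCCGG. This occurs on the top strand at positions 186–196.
The product is the template from position 122 through 196 (75 bp).

5'-TGTGACAACATTTGTTATACGTGTCCCTCTTTCGTAAAGAGAATCATCTGATAAGCTCAGCATTTGAGTACCCGG-3'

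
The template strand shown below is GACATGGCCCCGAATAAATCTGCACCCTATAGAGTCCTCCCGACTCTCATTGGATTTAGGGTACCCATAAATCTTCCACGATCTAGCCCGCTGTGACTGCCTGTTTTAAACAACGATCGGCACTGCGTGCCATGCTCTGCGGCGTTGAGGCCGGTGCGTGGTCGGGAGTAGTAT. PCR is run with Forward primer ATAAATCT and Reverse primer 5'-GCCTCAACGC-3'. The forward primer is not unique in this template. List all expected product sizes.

138 bp, 85 bp

The forward primer ATAAATCT matches the top strand at positions 14–21, 67–74.
The reverse primer's reverse complement is GCGTTGAGGC, matching at positions 142–151.
Each forward site pairs with the reverse site to give a product ending at position 151: sizes 138, 85 bp.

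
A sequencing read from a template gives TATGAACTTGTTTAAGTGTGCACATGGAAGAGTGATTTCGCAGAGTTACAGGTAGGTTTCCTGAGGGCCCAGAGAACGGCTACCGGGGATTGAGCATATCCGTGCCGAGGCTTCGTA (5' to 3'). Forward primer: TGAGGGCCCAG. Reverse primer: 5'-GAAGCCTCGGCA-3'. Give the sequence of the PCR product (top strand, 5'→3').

5'-TGAGGGCCCAGAGAACGGCTACCGGGGATTGAGCATATCCGTGCCGAGGCTTC-3'

Scanning the template, TGAGGGCCCAG occurs at positions 62–72; this primer anneals to the bottom strand there with its 3' end pointing downstream.
Reverse complement of the reverse primer: TGCCGAGGCTTC. This occurs on the top strand at positions 103–114.
The product is the template from position 62 through 114 (53 bp).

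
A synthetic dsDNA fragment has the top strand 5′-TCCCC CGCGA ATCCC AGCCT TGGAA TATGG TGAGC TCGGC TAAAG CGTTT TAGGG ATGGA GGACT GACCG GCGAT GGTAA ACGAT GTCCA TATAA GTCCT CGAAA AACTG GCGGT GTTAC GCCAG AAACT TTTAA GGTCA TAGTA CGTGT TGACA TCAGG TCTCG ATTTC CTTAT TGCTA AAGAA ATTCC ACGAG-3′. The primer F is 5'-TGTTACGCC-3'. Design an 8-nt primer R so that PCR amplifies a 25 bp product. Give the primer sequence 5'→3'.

5'-GACCTTAA-3'

The forward primer binds at positions 115–123, so a 25 bp product ends at position 115 + 25 − 1 = 139.
The reverse primer anneals to the top strand over positions 132–139, i.e. to TTAAGGTC.
Its sequence written 5'→3' is the reverse complement: GACCTTAA.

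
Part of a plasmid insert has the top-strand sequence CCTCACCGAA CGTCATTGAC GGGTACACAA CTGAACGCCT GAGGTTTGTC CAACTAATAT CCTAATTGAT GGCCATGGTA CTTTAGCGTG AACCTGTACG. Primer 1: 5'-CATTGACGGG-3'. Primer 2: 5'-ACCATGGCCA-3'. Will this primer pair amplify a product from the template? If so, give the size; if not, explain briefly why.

Yes — a 66 bp product.

Primer 1 (CATTGACGGG) matches the top strand at positions 14–23; it acts as a forward primer.
Primer 2's reverse complement is TGGCCATGGT, matching the top strand at positions 70–79; it acts as a reverse primer.
The 3' ends face each other across positions 14–79, giving a 66 bp product.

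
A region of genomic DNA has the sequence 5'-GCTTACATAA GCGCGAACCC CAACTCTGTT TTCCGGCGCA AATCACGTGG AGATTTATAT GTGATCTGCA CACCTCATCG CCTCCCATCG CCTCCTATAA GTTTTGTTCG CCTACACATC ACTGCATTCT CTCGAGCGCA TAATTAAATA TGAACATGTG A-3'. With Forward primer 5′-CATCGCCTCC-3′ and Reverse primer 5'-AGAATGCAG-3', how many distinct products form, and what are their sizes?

Two products: 55 bp, 45 bp

The forward primer CATCGCCTCC matches the top strand at positions 76–85, 86–95.
The reverse primer's reverse complement is CTGCATTCT, matching at positions 122–130.
Each forward site pairs with the reverse site to give a product ending at position 130: sizes 55, 45 bp.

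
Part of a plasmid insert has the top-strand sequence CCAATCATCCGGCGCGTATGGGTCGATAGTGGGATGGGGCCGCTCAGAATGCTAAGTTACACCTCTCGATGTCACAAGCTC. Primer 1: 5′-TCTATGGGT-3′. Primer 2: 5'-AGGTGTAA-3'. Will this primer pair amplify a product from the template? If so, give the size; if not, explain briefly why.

No product — primer 1 has no binding site in the template.

Primer 1 (TCTATGGGT) does not match the top strand, and its reverse complement ACCCATAGA does not match either.
With no annealing site for primer 1, no amplification occurs.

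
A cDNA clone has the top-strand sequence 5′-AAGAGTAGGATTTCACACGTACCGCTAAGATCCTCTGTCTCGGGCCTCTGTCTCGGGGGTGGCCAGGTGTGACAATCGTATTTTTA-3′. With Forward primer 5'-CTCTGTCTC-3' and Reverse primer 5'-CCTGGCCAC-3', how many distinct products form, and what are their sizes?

Two products: 35 bp, 22 bp

The forward primer CTCTGTCTC matches the top strand at positions 33–41, 46–54.
The reverse primer's reverse complement is GTGGCCAGG, matching at positions 59–67.
Each forward site pairs with the reverse site to give a product ending at position 67: sizes 35, 22 bp.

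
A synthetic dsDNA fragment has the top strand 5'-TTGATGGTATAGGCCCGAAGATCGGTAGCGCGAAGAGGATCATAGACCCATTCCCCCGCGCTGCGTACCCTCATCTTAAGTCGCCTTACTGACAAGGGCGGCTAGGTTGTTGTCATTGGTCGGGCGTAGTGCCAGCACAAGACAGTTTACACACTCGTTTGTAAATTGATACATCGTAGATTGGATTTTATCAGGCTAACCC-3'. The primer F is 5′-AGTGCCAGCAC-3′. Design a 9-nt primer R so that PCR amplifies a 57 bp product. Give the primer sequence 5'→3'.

5'-CCAATCTAC-3'

The forward primer binds at positions 128–138, so a 57 bp product ends at position 128 + 57 − 1 = 184.
The reverse primer anneals to the top strand over positions 176–184, i.e. to GTAGATTGG.
Its sequence written 5'→3' is the reverse complement: CCAATCTAC.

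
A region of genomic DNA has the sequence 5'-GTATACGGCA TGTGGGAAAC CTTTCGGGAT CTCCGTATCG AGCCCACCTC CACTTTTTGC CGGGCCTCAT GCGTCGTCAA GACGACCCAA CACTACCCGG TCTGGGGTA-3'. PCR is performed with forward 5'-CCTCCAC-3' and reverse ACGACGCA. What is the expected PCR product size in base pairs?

Scanning the template, CCTCCAC occurs at positions 47–53; this primer anneals to the bottom strand there with its 3' end pointing downstream.
The reverse primer's reverse complement is TGCGTCGT, which matches the template at positions 70–77.
Amplicon spans positions 47–77: 31 bp.

31 bp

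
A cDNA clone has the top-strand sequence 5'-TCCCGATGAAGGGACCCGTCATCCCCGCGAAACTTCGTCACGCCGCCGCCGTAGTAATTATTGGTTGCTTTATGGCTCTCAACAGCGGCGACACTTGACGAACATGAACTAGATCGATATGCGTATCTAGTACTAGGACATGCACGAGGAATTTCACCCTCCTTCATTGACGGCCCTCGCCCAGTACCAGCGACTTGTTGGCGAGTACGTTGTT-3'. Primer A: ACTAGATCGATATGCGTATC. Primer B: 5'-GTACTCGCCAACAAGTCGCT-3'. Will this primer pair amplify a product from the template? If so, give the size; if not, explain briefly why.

Primer A (ACTAGATCGATATGCGTATC) matches the top strand at positions 108–127; it acts as a forward primer.
Primer B's reverse complement is AGCGACTTGTTGGCGAGTAC, matching the top strand at positions 189–208; it acts as a reverse primer.
The 3' ends face each other across positions 108–208, giving a 101 bp product.

Yes — a 101 bp product.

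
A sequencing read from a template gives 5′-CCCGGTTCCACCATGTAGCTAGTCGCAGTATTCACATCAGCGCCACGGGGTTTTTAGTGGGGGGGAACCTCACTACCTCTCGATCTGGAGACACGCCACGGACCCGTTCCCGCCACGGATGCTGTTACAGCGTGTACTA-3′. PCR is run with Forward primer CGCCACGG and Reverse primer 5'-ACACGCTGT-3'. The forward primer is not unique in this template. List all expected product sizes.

95 bp, 42 bp, 25 bp

The forward primer CGCCACGG matches the top strand at positions 41–48, 94–101, 111–118.
The reverse primer's reverse complement is ACAGCGTGT, matching at positions 127–135.
Each forward site pairs with the reverse site to give a product ending at position 135: sizes 95, 42, 25 bp.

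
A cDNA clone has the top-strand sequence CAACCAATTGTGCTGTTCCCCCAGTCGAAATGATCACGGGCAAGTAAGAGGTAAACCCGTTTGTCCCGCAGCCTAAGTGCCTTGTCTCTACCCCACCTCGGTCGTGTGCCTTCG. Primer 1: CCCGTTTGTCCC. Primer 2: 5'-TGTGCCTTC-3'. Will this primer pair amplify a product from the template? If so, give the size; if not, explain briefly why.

No product — both primers anneal to the same strand and extend in the same direction.

Primer 1 (CCCGTTTGTCCC) matches the top strand at positions 56–67 (3' end points downstream).
Primer 2 (TGTGCCTTC) also matches the top strand directly, at positions 105–113 — its reverse complement GAAGGCACA is not present.
Both primers anneal to the bottom strand with 3' ends pointing the same way, so neither can prime synthesis back toward the other.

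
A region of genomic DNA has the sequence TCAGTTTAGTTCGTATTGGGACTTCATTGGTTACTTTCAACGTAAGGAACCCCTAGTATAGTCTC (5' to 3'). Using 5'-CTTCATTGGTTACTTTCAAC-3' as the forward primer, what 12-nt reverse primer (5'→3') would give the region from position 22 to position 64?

5'-AGACTATACTAG-3'

The product's 3' end on the top strand is position 64.
The reverse primer anneals to the top strand over positions 53–64, i.e. to CTAGTATAGTCT.
Its sequence written 5'→3' is the reverse complement: AGACTATACTAG.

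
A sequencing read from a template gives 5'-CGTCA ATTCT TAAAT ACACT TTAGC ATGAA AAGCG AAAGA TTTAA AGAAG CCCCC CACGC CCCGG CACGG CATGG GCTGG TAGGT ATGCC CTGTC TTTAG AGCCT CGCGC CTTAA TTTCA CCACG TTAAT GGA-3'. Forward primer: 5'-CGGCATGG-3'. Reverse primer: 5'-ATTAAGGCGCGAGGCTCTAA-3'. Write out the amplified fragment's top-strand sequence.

5'-CGGCATGGGCTGGTAGGTATGCCCTGTCTTTAGAGCCTCGCGCCTTAAT-3'

Forward primer CGGCATGG is found on the top strand at positions 68–75.
The reverse primer's reverse complement is TTAGAGCCTCGCGCCTTAAT, which matches the template at positions 97–116.
The product is the template from position 68 through 116 (49 bp).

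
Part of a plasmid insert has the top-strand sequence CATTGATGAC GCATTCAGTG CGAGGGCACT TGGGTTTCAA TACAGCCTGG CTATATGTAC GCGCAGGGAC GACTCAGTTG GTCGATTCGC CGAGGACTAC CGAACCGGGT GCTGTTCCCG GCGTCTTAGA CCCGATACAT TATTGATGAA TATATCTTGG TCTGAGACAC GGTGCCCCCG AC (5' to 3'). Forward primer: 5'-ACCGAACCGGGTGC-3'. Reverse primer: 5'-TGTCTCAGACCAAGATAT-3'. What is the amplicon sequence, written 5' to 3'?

The forward primer matches the template at positions 99–112.
Reverse complement of the reverse primer: ATATCTTGGTCTGAGACA. This occurs on the top strand at positions 152–169.
The product is the template from position 99 through 169 (71 bp).

5'-ACCGAACCGGGTGCTGTTCCCGGCGTCTTAGACCCGATACATTATTGATGAATATATCTTGGTCTGAGACA-3'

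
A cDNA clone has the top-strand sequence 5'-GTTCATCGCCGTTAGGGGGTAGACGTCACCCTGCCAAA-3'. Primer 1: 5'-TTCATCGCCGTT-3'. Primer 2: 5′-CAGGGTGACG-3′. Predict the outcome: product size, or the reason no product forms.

Yes — a 32 bp product.

Primer 1 (TTCATCGCCGTT) matches the top strand at positions 2–13; it acts as a forward primer.
Primer 2's reverse complement is CGTCACCCTG, matching the top strand at positions 24–33; it acts as a reverse primer.
The 3' ends face each other across positions 2–33, giving a 32 bp product.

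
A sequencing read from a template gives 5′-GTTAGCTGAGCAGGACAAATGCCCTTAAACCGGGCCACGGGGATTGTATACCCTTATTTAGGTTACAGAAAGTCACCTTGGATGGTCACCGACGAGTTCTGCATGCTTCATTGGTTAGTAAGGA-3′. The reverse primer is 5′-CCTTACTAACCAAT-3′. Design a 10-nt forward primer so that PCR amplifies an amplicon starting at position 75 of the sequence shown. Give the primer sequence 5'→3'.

The reverse primer's reverse complement ATTGGTTAGTAAGG matches the template at positions 110–123; the product starts at position 75.
The forward primer is identical to the top strand over positions 75–84: ACCTTGGATG.

5'-ACCTTGGATG-3'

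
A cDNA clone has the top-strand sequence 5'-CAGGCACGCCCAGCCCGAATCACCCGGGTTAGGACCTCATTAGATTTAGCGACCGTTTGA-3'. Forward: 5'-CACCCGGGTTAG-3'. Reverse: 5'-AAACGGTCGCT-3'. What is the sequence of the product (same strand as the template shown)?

The forward primer matches the template at positions 21–32.
Reverse complement of the reverse primer: AGCGACCGTTT. This occurs on the top strand at positions 48–58.
The product is the template from position 21 through 58 (38 bp).

5'-CACCCGGGTTAGGACCTCATTAGATTTAGCGACCGTTT-3'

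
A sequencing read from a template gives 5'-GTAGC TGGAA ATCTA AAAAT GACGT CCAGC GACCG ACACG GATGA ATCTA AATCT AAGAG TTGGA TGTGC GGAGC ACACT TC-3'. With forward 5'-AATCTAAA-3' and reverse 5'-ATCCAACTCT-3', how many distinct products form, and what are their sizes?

Two products: 57 bp, 22 bp

The forward primer AATCTAAA matches the top strand at positions 10–17, 45–52.
The reverse primer's reverse complement is AGAGTTGGAT, matching at positions 57–66.
Each forward site pairs with the reverse site to give a product ending at position 66: sizes 57, 22 bp.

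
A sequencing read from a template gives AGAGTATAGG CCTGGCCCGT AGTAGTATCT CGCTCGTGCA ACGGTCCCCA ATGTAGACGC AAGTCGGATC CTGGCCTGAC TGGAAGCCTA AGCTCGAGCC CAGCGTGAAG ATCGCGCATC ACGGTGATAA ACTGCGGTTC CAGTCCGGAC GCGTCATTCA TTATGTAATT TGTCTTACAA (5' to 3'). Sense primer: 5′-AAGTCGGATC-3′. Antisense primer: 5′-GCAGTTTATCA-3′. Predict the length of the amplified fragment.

75 bp

Scanning the template, AAGTCGGATC occurs at positions 61–70; this primer anneals to the bottom strand there with its 3' end pointing downstream.
The reverse primer's reverse complement is TGATAAACTGC, which matches the template at positions 125–135.
Amplicon spans positions 61–135: 75 bp.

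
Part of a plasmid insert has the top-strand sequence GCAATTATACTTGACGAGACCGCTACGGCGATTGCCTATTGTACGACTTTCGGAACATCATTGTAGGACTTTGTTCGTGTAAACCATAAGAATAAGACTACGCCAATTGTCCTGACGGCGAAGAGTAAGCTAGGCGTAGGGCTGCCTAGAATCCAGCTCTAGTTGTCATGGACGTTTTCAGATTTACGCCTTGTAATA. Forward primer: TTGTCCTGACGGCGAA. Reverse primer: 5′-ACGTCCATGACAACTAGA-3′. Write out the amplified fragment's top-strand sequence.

Forward primer TTGTCCTGACGGCGAA is found on the top strand at positions 107–122.
Reverse complement of the reverse primer: TCTAGTTGTCATGGACGT. This occurs on the top strand at positions 158–175.
The product is the template from position 107 through 175 (69 bp).

5'-TTGTCCTGACGGCGAAGAGTAAGCTAGGCGTAGGGCTGCCTAGAATCCAGCTCTAGTTGTCATGGACGT-3'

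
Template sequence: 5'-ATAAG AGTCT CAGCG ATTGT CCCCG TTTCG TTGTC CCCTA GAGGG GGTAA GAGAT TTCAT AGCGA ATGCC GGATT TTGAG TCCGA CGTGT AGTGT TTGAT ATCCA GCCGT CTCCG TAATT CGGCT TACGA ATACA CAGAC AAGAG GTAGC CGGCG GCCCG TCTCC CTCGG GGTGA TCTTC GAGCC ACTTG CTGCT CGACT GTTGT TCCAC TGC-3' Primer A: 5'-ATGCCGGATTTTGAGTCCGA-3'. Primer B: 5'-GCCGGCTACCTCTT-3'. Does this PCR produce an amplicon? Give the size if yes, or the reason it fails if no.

Yes — an 89 bp product.

Primer A (ATGCCGGATTTTGAGTCCGA) matches the top strand at positions 66–85; it acts as a forward primer.
Primer B's reverse complement is AAGAGGTAGCCGGC, matching the top strand at positions 141–154; it acts as a reverse primer.
The 3' ends face each other across positions 66–154, giving an 89 bp product.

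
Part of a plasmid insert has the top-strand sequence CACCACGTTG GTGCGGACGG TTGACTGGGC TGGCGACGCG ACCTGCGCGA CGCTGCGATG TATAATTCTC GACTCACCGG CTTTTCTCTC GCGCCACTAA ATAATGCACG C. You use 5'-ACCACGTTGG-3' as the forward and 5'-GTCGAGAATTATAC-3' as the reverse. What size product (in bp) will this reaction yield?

72 bp

Forward primer ACCACGTTGG is found on the top strand at positions 2–11.
Reverse complement of the reverse primer: GTATAATTCTCGAC. This occurs on the top strand at positions 60–73.
The product runs from position 2 to position 73, so its length is 73 − 2 + 1 = 72 bp.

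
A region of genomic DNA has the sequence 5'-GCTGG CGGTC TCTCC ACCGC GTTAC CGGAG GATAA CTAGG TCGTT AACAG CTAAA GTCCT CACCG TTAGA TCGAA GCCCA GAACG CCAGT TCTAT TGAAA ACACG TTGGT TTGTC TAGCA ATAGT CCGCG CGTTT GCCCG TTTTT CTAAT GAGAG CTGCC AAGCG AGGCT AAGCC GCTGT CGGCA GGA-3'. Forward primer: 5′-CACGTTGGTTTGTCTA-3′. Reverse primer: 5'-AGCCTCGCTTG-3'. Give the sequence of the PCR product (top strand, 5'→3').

5'-CACGTTGGTTTGTCTAGCAATAGTCCGCGCGTTTGCCCGTTTTTCTAATGAGAGCTGCCAAGCGAGGCT-3'

Scanning the template, CACGTTGGTTTGTCTA occurs at positions 102–117; this primer anneals to the bottom strand there with its 3' end pointing downstream.
Taking the reverse complement of AGCCTCGCTTG gives CAAGCGAGGCT, found at positions 160–170 on the template; the primer anneals here to the top strand with its 3' end pointing upstream.
The product is the template from position 102 through 170 (69 bp).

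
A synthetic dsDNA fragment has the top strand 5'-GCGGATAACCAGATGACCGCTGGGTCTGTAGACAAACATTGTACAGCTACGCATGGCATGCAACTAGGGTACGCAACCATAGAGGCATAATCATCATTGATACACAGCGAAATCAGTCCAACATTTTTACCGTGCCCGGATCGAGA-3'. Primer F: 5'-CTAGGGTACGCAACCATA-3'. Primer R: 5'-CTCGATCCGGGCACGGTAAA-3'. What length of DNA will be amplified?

Forward primer CTAGGGTACGCAACCATA is found on the top strand at positions 64–81.
Reverse complement of the reverse primer: TTTACCGTGCCCGGATCGAG. This occurs on the top strand at positions 126–145.
Product length = (reverse-primer end) − (forward-primer start) + 1 = 145 − 64 + 1 = 82 bp.

82 bp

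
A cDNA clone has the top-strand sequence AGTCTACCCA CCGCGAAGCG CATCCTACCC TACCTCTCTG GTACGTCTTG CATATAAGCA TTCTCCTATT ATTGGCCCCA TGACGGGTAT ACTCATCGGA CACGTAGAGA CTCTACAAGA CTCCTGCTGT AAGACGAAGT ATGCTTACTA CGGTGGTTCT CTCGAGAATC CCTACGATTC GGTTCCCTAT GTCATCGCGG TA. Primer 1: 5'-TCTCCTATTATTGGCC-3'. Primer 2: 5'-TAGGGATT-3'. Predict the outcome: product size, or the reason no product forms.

Yes — a 113 bp product.

Primer 1 (TCTCCTATTATTGGCC) matches the top strand at positions 62–77; it acts as a forward primer.
Primer 2's reverse complement is AATCCCTA, matching the top strand at positions 167–174; it acts as a reverse primer.
The 3' ends face each other across positions 62–174, giving a 113 bp product.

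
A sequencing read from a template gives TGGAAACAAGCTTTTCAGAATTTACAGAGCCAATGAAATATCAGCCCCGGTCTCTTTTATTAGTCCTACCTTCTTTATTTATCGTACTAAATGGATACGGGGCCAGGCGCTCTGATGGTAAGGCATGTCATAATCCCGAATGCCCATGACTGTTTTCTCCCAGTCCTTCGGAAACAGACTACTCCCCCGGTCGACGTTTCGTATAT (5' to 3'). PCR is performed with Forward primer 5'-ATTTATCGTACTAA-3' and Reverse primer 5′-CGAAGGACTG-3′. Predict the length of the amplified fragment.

Forward primer ATTTATCGTACTAA is found on the top strand at positions 77–90.
The reverse primer's reverse complement is CAGTCCTTCG, which matches the template at positions 161–170.
The product runs from position 77 to position 170, so its length is 170 − 77 + 1 = 94 bp.

94 bp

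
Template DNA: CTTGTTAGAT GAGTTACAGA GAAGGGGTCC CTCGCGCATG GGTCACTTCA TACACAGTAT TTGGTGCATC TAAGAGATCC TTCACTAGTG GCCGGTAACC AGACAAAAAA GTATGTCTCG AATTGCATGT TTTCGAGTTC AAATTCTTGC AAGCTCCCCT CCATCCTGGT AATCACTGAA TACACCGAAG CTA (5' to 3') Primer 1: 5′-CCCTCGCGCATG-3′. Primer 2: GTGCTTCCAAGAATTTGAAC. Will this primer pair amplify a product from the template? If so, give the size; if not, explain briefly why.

No product — primer 2 has no binding site in the template.

Primer 2 (GTGCTTCCAAGAATTTGAAC) does not match the top strand, and its reverse complement GTTCAAATTCTTGGAAGCAC does not match either.
With no annealing site for primer 2, no amplification occurs.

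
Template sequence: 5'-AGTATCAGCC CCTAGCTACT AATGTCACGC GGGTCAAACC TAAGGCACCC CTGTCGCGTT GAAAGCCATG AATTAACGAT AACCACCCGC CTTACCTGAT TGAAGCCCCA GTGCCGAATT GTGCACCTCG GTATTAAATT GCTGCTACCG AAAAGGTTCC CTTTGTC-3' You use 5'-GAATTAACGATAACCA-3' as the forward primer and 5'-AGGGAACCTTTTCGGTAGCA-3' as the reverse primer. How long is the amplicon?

93 bp

Scanning the template, GAATTAACGATAACCA occurs at positions 70–85; this primer anneals to the bottom strand there with its 3' end pointing downstream.
Taking the reverse complement of AGGGAACCTTTTCGGTAGCA gives TGCTACCGAAAAGGTTCCCT, found at positions 143–162 on the template; the primer anneals here to the top strand with its 3' end pointing upstream.
Amplicon spans positions 70–162: 93 bp.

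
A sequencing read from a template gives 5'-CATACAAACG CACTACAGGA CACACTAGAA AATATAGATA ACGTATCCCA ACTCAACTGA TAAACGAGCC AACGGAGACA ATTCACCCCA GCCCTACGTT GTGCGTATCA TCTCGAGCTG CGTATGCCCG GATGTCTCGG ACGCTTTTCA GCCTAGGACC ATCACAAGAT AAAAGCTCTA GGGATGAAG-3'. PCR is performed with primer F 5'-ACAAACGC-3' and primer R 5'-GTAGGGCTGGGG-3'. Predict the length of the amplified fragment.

Forward primer ACAAACGC is found on the top strand at positions 4–11.
Taking the reverse complement of GTAGGGCTGGGG gives CCCCAGCCCTAC, found at positions 86–97 on the template; the primer anneals here to the top strand with its 3' end pointing upstream.
Product length = (reverse-primer end) − (forward-primer start) + 1 = 97 − 4 + 1 = 94 bp.

94 bp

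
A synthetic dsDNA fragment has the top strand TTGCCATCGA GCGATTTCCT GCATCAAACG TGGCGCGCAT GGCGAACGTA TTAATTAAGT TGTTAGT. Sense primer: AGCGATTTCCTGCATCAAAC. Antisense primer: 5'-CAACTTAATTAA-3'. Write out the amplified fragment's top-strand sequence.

5'-AGCGATTTCCTGCATCAAACGTGGCGCGCATGGCGAACGTATTAATTAAGTTG-3'

Scanning the template, AGCGATTTCCTGCATCAAAC occurs at positions 10–29; this primer anneals to the bottom strand there with its 3' end pointing downstream.
Reverse complement of the reverse primer: TTAATTAAGTTG. This occurs on the top strand at positions 51–62.
The product is the template from position 10 through 62 (53 bp).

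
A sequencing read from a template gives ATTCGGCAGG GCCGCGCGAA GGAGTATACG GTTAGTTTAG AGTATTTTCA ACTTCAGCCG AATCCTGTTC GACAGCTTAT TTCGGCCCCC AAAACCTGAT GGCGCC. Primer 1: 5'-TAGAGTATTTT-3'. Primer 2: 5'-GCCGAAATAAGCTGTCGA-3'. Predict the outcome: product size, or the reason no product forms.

Primer 1 (TAGAGTATTTT) matches the top strand at positions 38–48; it acts as a forward primer.
Primer 2's reverse complement is TCGACAGCTTATTTCGGC, matching the top strand at positions 69–86; it acts as a reverse primer.
The 3' ends face each other across positions 38–86, giving a 49 bp product.

Yes — a 49 bp product.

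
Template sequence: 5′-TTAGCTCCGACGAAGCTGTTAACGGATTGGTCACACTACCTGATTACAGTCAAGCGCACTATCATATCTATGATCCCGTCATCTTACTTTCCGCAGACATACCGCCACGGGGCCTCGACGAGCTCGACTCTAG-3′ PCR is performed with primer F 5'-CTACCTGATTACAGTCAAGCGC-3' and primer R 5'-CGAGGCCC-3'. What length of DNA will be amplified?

Scanning the template, CTACCTGATTACAGTCAAGCGC occurs at positions 36–57; this primer anneals to the bottom strand there with its 3' end pointing downstream.
Reverse complement of the reverse primer: GGGCCTCG. This occurs on the top strand at positions 110–117.
Product length = (reverse-primer end) − (forward-primer start) + 1 = 117 − 36 + 1 = 82 bp.

82 bp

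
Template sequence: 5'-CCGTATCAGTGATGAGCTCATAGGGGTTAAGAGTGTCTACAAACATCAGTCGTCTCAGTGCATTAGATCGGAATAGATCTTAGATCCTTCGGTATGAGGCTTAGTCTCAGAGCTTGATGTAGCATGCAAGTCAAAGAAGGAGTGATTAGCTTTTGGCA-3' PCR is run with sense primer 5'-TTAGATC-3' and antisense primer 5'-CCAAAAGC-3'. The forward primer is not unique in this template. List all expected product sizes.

The forward primer TTAGATC matches the top strand at positions 63–69, 80–86.
The reverse primer's reverse complement is GCTTTTGG, matching at positions 149–156.
Each forward site pairs with the reverse site to give a product ending at position 156: sizes 94, 77 bp.

94 bp, 77 bp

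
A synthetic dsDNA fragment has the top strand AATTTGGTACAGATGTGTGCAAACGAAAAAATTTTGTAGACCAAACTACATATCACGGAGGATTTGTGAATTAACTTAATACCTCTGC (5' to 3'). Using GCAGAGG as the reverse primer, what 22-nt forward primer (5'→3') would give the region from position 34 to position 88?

5'-TTGTAGACCAAACTACATATCA-3'

The reverse primer's reverse complement CCTCTGC matches the template at positions 82–88; the product starts at position 34.
The forward primer is identical to the top strand over positions 34–55: TTGTAGACCAAACTACATATCA.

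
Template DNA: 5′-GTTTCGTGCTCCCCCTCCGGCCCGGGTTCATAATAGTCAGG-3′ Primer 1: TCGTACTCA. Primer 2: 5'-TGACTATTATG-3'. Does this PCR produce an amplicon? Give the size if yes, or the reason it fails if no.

Primer 1 (TCGTACTCA) does not match the top strand, and its reverse complement TGAGTACGA does not match either.
With no annealing site for primer 1, no amplification occurs.

No product — primer 1 has no binding site in the template.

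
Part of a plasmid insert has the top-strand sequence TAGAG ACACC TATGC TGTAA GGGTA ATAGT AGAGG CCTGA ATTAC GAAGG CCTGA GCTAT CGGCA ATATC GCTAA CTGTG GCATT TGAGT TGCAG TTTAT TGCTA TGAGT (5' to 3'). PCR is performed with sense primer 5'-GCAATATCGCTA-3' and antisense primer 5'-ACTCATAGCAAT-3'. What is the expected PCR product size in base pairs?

Scanning the template, GCAATATCGCTA occurs at positions 63–74; this primer anneals to the bottom strand there with its 3' end pointing downstream.
Taking the reverse complement of ACTCATAGCAAT gives ATTGCTATGAGT, found at positions 99–110 on the template; the primer anneals here to the top strand with its 3' end pointing upstream.
Amplicon spans positions 63–110: 48 bp.

48 bp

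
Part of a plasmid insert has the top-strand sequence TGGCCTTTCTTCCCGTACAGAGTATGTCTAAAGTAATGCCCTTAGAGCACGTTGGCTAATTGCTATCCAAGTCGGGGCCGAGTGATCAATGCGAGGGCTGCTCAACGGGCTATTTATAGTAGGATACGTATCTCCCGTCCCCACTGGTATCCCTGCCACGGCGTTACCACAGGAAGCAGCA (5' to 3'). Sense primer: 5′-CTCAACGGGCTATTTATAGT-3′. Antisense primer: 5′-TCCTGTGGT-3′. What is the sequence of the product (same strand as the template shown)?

5'-CTCAACGGGCTATTTATAGTAGGATACGTATCTCCCGTCCCCACTGGTATCCCTGCCACGGCGTTACCACAGGA-3'

Forward primer CTCAACGGGCTATTTATAGT is found on the top strand at positions 101–120.
The reverse primer's reverse complement is ACCACAGGA, which matches the template at positions 166–174.
The product is the template from position 101 through 174 (74 bp).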